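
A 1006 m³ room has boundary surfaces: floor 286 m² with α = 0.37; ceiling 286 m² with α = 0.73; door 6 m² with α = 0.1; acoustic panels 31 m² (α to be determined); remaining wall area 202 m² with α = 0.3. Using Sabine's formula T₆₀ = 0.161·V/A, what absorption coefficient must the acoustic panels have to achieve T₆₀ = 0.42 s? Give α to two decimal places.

A = 0.161·V/T₆₀ = 0.161·1006/0.42 = 385.63 m² sabins.
Absorption from the other surfaces = 286·0.37 + 286·0.73 + 6·0.1 + 202·0.3 = 375.80 m², so the acoustic panels must supply 9.83 m² over 31 m².
α = 9.83/31 = 0.317.

0.32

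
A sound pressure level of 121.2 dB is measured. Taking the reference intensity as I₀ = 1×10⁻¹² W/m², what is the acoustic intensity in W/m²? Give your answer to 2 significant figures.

L = 10·log₁₀(I/I₀) ⇒ I = I₀·10^(L/10) = 10⁻¹² × 10^12.12.

1.3 W/m²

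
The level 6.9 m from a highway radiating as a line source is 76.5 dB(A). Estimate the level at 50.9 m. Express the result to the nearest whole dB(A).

68 dB(A)

For a line source, L₂ = L₁ − 10·log₁₀(r₂/r₁).
L₂ = 76.5 − 10·log₁₀(50.9/6.9) = 76.5 − 8.679 = 67.82 dB(A).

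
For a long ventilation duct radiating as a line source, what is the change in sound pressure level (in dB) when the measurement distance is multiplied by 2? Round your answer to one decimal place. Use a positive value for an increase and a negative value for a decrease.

-3.0 dB

With cylindrical spreading the level changes by −10·log₁₀(r₂/r₁).
ΔL = −10·log₁₀(2) = -3.01 dB.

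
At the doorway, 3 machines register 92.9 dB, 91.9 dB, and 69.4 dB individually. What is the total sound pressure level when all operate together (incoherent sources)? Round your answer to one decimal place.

Incoherent sources combine by intensity addition: L_total = 10·log₁₀(Σ 10^(L_i/10)).
Σ 10^(L/10) = 10^(92.9/10) + 10^(91.9/10) + 10^(69.4/10) = 3.507e+09.
L_total = 10·log₁₀(3.507e+09) = 95.45 dB.

95.4 dB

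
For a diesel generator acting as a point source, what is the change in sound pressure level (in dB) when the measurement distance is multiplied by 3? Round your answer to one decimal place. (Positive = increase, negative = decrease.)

With spherical spreading the level changes by −20·log₁₀(r₂/r₁).
ΔL = −20·log₁₀(3) = -9.54 dB.

-9.5 dB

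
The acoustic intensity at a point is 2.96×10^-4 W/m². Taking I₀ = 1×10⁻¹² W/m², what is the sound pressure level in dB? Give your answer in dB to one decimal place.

84.7 dB

I/I₀ = 2.96×10^-4/10⁻¹² = 2.96×10^8, and L = 10·log₁₀(I/I₀).
L = 10·(0.4713 + 8) = 84.71 dB.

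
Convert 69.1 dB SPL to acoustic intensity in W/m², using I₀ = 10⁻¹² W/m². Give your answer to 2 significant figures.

L = 10·log₁₀(I/I₀) ⇒ I = I₀·10^(L/10) = 10⁻¹² × 10^6.91.

8.1e-06 W/m²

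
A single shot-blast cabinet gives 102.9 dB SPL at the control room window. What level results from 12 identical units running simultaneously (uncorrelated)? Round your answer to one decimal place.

L_total = L₁ + 10·log₁₀ N for N identical incoherent sources.
L_total = 102.9 + 10·log₁₀(12) = 102.9 + 10.792 = 113.69 dB SPL.

113.7 dB SPL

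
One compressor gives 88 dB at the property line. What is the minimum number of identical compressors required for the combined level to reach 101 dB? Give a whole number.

20

The shortfall is 101 − 88 = 13.0 dB, and N units add 10·log₁₀ N, so need 10·log₁₀ N ≥ 13.0.
N ≥ 10^(13.0/10) = 19.953, so N = 20.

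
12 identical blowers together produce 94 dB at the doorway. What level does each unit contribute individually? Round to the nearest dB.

For N identical incoherent sources L_total = L₁ + 10·log₁₀ N, so L₁ = 94 − 10·log₁₀(12) = 94 − 10.792.

83 dB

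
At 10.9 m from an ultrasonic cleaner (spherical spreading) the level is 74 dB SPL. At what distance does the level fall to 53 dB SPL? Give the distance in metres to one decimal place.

122.3 m

For a point source L₁ − L₂ = 20·log₁₀(r₂/r₁), so r₂ = r₁·10^((L₁−L₂)/20).
r₂ = 10.9·10^((74−53)/20) = 10.9·10^(21.0/20) = 122.30 m.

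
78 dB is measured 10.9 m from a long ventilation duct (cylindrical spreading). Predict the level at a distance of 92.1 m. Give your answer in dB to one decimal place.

68.7 dB

Cylindrical spreading from a line source gives a 10·log₁₀(r₂/r₁) drop.
L₂ = 78 − 10·log₁₀(92.1/10.9) = 78 − 9.268 = 68.73 dB.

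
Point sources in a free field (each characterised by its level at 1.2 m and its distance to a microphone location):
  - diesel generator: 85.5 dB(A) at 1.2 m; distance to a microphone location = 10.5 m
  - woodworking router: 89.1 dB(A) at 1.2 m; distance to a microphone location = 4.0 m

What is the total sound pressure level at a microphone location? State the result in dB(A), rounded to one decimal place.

First find each source's level at the receiver (point-source: −20·log₁₀(r/r_ref)), then combine on an intensity basis.
diesel generator: 85.5 − 20·log₁₀(10.5/1.2) = 85.5 − 18.84 = 66.66 dB(A).
woodworking router: 89.1 − 20·log₁₀(4.0/1.2) = 89.1 − 10.46 = 78.64 dB(A).
Σ 10^(L/10) = 7.779e+07 → L_total = 10·log₁₀(7.779e+07) = 78.91 dB(A).

78.9 dB(A)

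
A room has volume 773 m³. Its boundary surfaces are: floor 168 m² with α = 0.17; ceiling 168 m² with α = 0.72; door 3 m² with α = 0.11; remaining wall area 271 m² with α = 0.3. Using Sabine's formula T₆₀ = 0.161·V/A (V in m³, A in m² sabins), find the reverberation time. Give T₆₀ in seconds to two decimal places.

Summing Sᵢαᵢ: 168·0.17 + 168·0.72 + 3·0.11 + 271·0.3 = 231.15 m².
T₆₀ = 0.161 × 773 / 231.15 = 0.538 s.

0.54 s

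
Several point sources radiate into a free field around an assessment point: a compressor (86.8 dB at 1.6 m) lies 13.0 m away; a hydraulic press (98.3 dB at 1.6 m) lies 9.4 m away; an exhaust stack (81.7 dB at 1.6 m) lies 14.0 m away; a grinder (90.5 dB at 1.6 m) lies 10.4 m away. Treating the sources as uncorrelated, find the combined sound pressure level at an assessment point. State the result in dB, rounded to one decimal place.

83.6 dB

First find each source's level at the receiver (point-source: −20·log₁₀(r/r_ref)), then combine on an intensity basis.
compressor: 86.8 − 20·log₁₀(13.0/1.6) = 86.8 − 18.20 = 68.60 dB.
hydraulic press: 98.3 − 20·log₁₀(9.4/1.6) = 98.3 − 15.38 = 82.92 dB.
exhaust stack: 81.7 − 20·log₁₀(14.0/1.6) = 81.7 − 18.84 = 62.86 dB.
grinder: 90.5 − 20·log₁₀(10.4/1.6) = 90.5 − 16.26 = 74.24 dB.
Σ 10^(L/10) = 2.316e+08 → L_total = 10·log₁₀(2.316e+08) = 83.65 dB.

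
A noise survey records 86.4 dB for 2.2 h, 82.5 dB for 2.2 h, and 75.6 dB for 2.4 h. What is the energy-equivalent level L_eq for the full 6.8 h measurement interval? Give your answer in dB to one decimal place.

83.3 dB

L_eq = 10·log₁₀[(1/T)·Σ tᵢ·10^(Lᵢ/10)] with T = 6.8 h.
Σ tᵢ·10^(Lᵢ/10) = 2.2·10^(86.4/10) + 2.2·10^(82.5/10) + 2.4·10^(75.6/10) = 1.439e+09.
L_eq = 10·log₁₀(1.439e+09/6.8) = 83.25 dB.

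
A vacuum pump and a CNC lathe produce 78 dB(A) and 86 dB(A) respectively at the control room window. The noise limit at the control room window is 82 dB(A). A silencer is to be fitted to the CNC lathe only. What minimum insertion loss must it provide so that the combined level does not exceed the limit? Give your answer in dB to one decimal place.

6.2 dB

The untreated sources together contribute 10^(78/10) = 6.310e+07, i.e. 78.00 dB(A).
The limit corresponds to 10^(82/10) = 1.585e+08; subtracting the fixed part leaves 9.539e+07 for the CNC lathe, i.e. 79.80 dB(A).
So the CNC lathe must be reduced from 86 to 79.80 dB(A): IL = 6.20 dB.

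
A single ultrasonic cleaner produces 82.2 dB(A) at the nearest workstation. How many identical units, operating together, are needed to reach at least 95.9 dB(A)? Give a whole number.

24

Need L₁ + 10·log₁₀ N ≥ 95.9, i.e. log₁₀ N ≥ 1.37.
N ≥ 10^(13.7/10) = 23.442, so N = 24.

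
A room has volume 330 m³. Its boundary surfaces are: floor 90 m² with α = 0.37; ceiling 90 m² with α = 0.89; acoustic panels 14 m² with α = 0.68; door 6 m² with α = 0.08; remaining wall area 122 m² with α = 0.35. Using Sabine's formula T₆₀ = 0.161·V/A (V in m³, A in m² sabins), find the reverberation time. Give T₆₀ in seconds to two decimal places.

0.32 s

A = Σ Sᵢαᵢ = 90·0.37 + 90·0.89 + 14·0.68 + 6·0.08 + 122·0.35 = 166.10 m².
T₆₀ = 0.161 × 330 / 166.10 = 0.320 s.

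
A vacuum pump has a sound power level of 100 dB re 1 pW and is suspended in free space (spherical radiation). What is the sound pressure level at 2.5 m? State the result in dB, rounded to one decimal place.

The power spreads over a sphere of area 4π·r², so L_p = L_w − 10·log₁₀(4π·r²).
4π·r² = 78.54 m², 10·log₁₀ of that is 18.951 dB.
L_p = 100 − 18.951 = 81.05 dB.

81.0 dB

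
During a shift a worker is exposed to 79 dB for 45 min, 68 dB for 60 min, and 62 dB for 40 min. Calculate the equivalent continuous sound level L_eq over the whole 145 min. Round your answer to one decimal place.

Weight each interval's intensity by its duration and average over T = 145 min:
Σ tᵢ·10^(Lᵢ/10) = 45·10^(79/10) + 60·10^(68/10) + 40·10^(62/10) = 4.016e+09.
L_eq = 10·log₁₀(4.016e+09/145) = 74.42 dB.

74.4 dB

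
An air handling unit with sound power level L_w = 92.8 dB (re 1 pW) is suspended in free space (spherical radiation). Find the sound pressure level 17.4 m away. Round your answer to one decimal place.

57.0 dB

Free-field spherical radiation: L_p = L_w − 10·log₁₀(4π·r²), r = 17.4 m.
4π·r² = 3805 m², 10·log₁₀ of that is 35.803 dB.
L_p = 92.8 − 35.803 = 57.00 dB.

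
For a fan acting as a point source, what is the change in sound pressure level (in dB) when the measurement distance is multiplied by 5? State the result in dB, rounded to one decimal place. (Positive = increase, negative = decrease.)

-14.0 dB

Point-source spreading: ΔL = −20·log₁₀(r₂/r₁).
ΔL = −20·log₁₀(5) = -13.98 dB.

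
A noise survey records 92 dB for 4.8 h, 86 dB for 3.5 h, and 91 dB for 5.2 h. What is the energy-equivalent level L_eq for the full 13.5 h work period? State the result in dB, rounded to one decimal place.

90.6 dB

L_eq = 10·log₁₀[(1/T)·Σ tᵢ·10^(Lᵢ/10)] with T = 13.5 h.
Σ tᵢ·10^(Lᵢ/10) = 4.8·10^(92/10) + 3.5·10^(86/10) + 5.2·10^(91/10) = 1.555e+10.
L_eq = 10·log₁₀(1.555e+10/13.5) = 90.61 dB.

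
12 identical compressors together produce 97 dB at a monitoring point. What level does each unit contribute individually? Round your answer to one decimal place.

86.2 dB

12 equal contributions raise the level by 10·log₁₀ 12 = 10.792 dB, so each unit alone gives 97 − 10.792.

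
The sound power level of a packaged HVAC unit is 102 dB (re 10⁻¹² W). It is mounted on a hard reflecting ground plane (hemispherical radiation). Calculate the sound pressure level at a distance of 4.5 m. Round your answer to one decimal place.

The power spreads over a hemisphere of area 2π·r², so L_p = L_w − 10·log₁₀(2π·r²).
2π·r² = 127.2 m², 10·log₁₀ of that is 21.046 dB.
L_p = 102 − 21.046 = 80.95 dB.

81.0 dB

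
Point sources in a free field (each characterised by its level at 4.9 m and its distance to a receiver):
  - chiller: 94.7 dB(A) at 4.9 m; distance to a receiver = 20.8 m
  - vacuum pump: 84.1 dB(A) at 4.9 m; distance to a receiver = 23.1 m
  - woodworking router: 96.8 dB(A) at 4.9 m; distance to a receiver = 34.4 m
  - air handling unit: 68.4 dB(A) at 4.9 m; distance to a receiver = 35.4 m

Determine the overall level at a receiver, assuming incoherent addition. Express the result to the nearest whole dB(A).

Propagate each source to the receiver with L = L_ref − 20·log₁₀(r/r_ref), then add intensities.
chiller: 94.7 − 20·log₁₀(20.8/4.9) = 94.7 − 12.56 = 82.14 dB(A).
vacuum pump: 84.1 − 20·log₁₀(23.1/4.9) = 84.1 − 13.47 = 70.63 dB(A).
woodworking router: 96.8 − 20·log₁₀(34.4/4.9) = 96.8 − 16.93 = 79.87 dB(A).
air handling unit: 68.4 − 20·log₁₀(35.4/4.9) = 68.4 − 17.18 = 51.22 dB(A).
Σ 10^(L/10) = 2.726e+08 → L_total = 10·log₁₀(2.726e+08) = 84.36 dB(A).

84 dB(A)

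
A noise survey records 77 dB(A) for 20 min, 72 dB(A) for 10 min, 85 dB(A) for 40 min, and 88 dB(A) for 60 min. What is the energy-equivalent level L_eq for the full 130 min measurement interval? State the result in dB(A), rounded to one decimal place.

Weight each interval's intensity by its duration and average over T = 130 min:
Σ tᵢ·10^(Lᵢ/10) = 20·10^(77/10) + 10·10^(72/10) + 40·10^(85/10) + 60·10^(88/10) = 5.167e+10.
L_eq = 10·log₁₀(5.167e+10/130) = 85.99 dB(A).

86.0 dB(A)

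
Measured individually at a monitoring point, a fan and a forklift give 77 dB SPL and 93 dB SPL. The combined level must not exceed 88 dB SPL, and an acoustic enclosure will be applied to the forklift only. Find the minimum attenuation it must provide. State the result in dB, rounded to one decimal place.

Everything except the forklift sums to 10^(77/10) = 5.012e+07 in linear terms, 77.00 dB SPL.
The limit corresponds to 10^(88/10) = 6.310e+08; subtracting the fixed part leaves 5.808e+08 for the forklift, i.e. 87.64 dB SPL.
Required insertion loss = 93 − 87.64 = 5.36 dB.

5.4 dB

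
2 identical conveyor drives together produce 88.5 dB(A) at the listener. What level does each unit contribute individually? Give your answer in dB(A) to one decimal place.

For N identical incoherent sources L_total = L₁ + 10·log₁₀ N, so L₁ = 88.5 − 10·log₁₀(2) = 88.5 − 3.010.

85.5 dB(A)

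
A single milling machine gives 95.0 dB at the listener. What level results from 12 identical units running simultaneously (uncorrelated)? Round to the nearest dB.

106 dB

N identical incoherent sources raise the level by 10·log₁₀ N.
L_total = 95.0 + 10·log₁₀(12) = 95.0 + 10.792 = 105.79 dB.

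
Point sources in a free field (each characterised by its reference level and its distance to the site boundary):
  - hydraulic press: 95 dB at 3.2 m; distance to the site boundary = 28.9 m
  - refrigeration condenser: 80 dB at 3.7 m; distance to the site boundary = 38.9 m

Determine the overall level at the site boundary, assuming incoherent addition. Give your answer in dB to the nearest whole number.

First find each source's level at the receiver (point-source: −20·log₁₀(r/r_ref)), then combine on an intensity basis.
hydraulic press: 95 − 20·log₁₀(28.9/3.2) = 95 − 19.11 = 75.89 dB.
refrigeration condenser: 80 − 20·log₁₀(38.9/3.7) = 80 − 20.43 = 59.57 dB.
Σ 10^(L/10) = 3.968e+07 → L_total = 10·log₁₀(3.968e+07) = 75.99 dB.

76 dB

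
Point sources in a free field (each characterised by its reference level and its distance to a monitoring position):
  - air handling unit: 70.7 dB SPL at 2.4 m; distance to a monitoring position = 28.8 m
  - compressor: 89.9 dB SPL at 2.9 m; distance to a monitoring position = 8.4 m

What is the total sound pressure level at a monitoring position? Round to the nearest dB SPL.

81 dB SPL

Apply inverse-square spreading to bring every level to the receiver, then sum 10^(L/10).
air handling unit: 70.7 − 20·log₁₀(28.8/2.4) = 70.7 − 21.58 = 49.12 dB SPL.
compressor: 89.9 − 20·log₁₀(8.4/2.9) = 89.9 − 9.24 = 80.66 dB SPL.
Σ 10^(L/10) = 1.166e+08 → L_total = 10·log₁₀(1.166e+08) = 80.67 dB SPL.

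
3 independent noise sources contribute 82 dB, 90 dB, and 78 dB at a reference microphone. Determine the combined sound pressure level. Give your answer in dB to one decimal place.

For uncorrelated sources the intensities add, so convert each level to linear form, sum, and take 10·log₁₀ of the total.
Σ 10^(L/10) = 10^(82/10) + 10^(90/10) + 10^(78/10) = 1.222e+09.
L_total = 10·log₁₀(1.222e+09) = 90.87 dB.

90.9 dB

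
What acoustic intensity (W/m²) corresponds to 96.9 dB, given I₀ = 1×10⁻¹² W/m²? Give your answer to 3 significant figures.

0.00490 W/m²

I/I₀ = 10^(96.9/10) = 4.898e+09, so I = 4.898e+09 × 10⁻¹² W/m².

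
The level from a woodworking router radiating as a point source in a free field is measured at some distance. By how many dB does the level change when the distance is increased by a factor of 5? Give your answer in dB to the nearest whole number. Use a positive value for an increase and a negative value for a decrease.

A point source loses 6 dB per doubling of distance; generally ΔL = −20·log₁₀(r₂/r₁).
ΔL = −20·log₁₀(5) = -13.98 dB.

-14 dB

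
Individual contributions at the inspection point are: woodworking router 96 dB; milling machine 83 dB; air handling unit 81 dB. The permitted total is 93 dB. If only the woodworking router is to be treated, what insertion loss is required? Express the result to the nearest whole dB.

4 dB

The untreated sources together contribute 10^(83/10) + 10^(81/10) = 3.254e+08, i.e. 85.12 dB.
The limit corresponds to 10^(93/10) = 1.995e+09; subtracting the fixed part leaves 1.670e+09 for the woodworking router, i.e. 92.23 dB.
So the woodworking router must be reduced from 96 to 92.23 dB: IL = 3.77 dB.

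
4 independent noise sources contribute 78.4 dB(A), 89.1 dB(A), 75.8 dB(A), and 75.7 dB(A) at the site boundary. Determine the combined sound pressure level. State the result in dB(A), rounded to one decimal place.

For uncorrelated sources the intensities add, so convert each level to linear form, sum, and take 10·log₁₀ of the total.
Σ 10^(L/10) = 10^(78.4/10) + 10^(89.1/10) + 10^(75.8/10) + 10^(75.7/10) = 9.572e+08.
L_total = 10·log₁₀(9.572e+08) = 89.81 dB(A).

89.8 dB(A)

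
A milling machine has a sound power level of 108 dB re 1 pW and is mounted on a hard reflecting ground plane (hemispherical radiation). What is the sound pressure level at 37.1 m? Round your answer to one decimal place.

Free-field hemispherical radiation: L_p = L_w − 10·log₁₀(2π·r²), r = 37.1 m.
2π·r² = 8648 m², 10·log₁₀ of that is 39.369 dB.
L_p = 108 − 39.369 = 68.63 dB.

68.6 dB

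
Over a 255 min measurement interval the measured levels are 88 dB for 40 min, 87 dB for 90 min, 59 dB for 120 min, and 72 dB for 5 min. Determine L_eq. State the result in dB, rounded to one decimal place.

Weight each interval's intensity by its duration and average over T = 255 min:
Σ tᵢ·10^(Lᵢ/10) = 40·10^(88/10) + 90·10^(87/10) + 120·10^(59/10) + 5·10^(72/10) = 7.052e+10.
L_eq = 10·log₁₀(7.052e+10/255) = 84.42 dB.

84.4 dB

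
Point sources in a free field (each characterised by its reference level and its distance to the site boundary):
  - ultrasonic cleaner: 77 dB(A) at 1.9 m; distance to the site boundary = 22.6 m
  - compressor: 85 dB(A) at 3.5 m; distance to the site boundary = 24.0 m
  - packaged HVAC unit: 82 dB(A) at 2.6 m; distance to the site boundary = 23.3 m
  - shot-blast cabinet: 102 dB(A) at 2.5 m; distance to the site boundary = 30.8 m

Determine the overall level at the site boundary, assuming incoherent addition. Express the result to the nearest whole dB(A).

81 dB(A)

Propagate each source to the receiver with L = L_ref − 20·log₁₀(r/r_ref), then add intensities.
ultrasonic cleaner: 77 − 20·log₁₀(22.6/1.9) = 77 − 21.51 = 55.49 dB(A).
compressor: 85 − 20·log₁₀(24.0/3.5) = 85 − 16.72 = 68.28 dB(A).
packaged HVAC unit: 82 − 20·log₁₀(23.3/2.6) = 82 − 19.05 = 62.95 dB(A).
shot-blast cabinet: 102 − 20·log₁₀(30.8/2.5) = 102 − 21.81 = 80.19 dB(A).
Σ 10^(L/10) = 1.135e+08 → L_total = 10·log₁₀(1.135e+08) = 80.55 dB(A).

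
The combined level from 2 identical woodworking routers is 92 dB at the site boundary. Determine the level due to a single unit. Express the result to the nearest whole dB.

89 dB

For N identical incoherent sources L_total = L₁ + 10·log₁₀ N, so L₁ = 92 − 10·log₁₀(2) = 92 − 3.010.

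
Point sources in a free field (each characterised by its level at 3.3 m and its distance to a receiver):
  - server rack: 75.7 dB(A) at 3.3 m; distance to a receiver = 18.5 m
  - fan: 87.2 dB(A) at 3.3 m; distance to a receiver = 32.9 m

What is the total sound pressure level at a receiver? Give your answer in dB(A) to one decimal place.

Apply inverse-square spreading to bring every level to the receiver, then sum 10^(L/10).
server rack: 75.7 − 20·log₁₀(18.5/3.3) = 75.7 − 14.97 = 60.73 dB(A).
fan: 87.2 − 20·log₁₀(32.9/3.3) = 87.2 − 19.97 = 67.23 dB(A).
Σ 10^(L/10) = 6.462e+06 → L_total = 10·log₁₀(6.462e+06) = 68.10 dB(A).

68.1 dB(A)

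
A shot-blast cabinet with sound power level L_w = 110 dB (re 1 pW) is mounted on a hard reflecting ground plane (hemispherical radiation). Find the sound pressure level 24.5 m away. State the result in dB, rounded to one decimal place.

74.2 dB

The power spreads over a hemisphere of area 2π·r², so L_p = L_w − 10·log₁₀(2π·r²).
2π·r² = 3771 m², 10·log₁₀ of that is 35.765 dB.
L_p = 110 − 35.765 = 74.23 dB.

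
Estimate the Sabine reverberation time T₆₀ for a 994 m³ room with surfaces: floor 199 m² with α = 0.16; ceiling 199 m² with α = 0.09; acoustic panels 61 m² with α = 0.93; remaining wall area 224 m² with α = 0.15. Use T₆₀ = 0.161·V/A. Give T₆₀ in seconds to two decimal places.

1.14 s

A = Σ Sᵢαᵢ = 199·0.16 + 199·0.09 + 61·0.93 + 224·0.15 = 140.08 m².
T₆₀ = 0.161 × 994 / 140.08 = 1.142 s.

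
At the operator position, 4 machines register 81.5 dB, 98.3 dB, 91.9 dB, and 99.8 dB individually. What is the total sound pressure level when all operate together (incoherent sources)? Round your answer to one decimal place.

For uncorrelated sources the intensities add, so convert each level to linear form, sum, and take 10·log₁₀ of the total.
Σ 10^(L/10) = 10^(81.5/10) + 10^(98.3/10) + 10^(91.9/10) + 10^(99.8/10) = 1.800e+10.
L_total = 10·log₁₀(1.800e+10) = 102.55 dB.

102.6 dB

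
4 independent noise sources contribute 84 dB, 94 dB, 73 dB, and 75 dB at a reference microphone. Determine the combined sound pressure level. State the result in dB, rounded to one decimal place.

94.5 dB

For uncorrelated sources the intensities add, so convert each level to linear form, sum, and take 10·log₁₀ of the total.
Σ 10^(L/10) = 10^(84/10) + 10^(94/10) + 10^(73/10) + 10^(75/10) = 2.815e+09.
L_total = 10·log₁₀(2.815e+09) = 94.49 dB.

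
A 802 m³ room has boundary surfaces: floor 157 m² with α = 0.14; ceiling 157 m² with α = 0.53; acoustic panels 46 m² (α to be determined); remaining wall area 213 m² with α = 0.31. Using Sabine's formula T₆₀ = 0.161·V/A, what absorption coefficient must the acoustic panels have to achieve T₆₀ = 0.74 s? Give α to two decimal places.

0.07

From T₆₀ = 0.161·V/A, the target T₆₀ = 0.74 s needs A = 0.161·802/0.74 = 174.49 m².
Absorption from the other surfaces = 157·0.14 + 157·0.53 + 213·0.31 = 171.22 m², so the acoustic panels must supply 3.27 m² over 46 m².
α = 3.27/46 = 0.071.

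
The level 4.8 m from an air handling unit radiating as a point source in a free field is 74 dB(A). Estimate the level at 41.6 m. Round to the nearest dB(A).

For a point source, L₂ = L₁ − 20·log₁₀(r₂/r₁).
L₂ = 74 − 20·log₁₀(41.6/4.8) = 74 − 18.757 = 55.24 dB(A).

55 dB(A)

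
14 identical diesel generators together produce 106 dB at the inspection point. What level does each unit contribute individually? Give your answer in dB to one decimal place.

For N identical incoherent sources L_total = L₁ + 10·log₁₀ N, so L₁ = 106 − 10·log₁₀(14) = 106 − 11.461.

94.5 dB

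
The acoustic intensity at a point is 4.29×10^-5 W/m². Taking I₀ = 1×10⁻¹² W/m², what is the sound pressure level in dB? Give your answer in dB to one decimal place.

76.3 dB

Dividing by I₀ shifts the exponent by 12: I/I₀ = 4.29×10^7.
L = 10·(0.6325 + 7) = 76.32 dB.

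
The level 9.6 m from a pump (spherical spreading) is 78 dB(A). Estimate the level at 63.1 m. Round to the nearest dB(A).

Spherical spreading from a point source gives a 20·log₁₀(r₂/r₁) drop.
L₂ = 78 − 20·log₁₀(63.1/9.6) = 78 − 16.355 = 61.64 dB(A).

62 dB(A)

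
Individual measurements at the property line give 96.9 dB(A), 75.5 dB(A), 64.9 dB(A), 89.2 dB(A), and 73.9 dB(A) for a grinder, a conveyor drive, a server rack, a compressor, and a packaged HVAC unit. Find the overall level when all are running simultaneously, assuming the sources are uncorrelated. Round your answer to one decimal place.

97.6 dB(A)

For uncorrelated sources the intensities add, so convert each level to linear form, sum, and take 10·log₁₀ of the total.
Σ 10^(L/10) = 10^(96.9/10) + 10^(75.5/10) + 10^(64.9/10) + 10^(89.2/10) + 10^(73.9/10) = 5.793e+09.
L_total = 10·log₁₀(5.793e+09) = 97.63 dB(A).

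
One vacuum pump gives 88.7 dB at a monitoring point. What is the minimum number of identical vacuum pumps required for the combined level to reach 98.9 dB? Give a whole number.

11

The shortfall is 98.9 − 88.7 = 10.2 dB, and N units add 10·log₁₀ N, so need 10·log₁₀ N ≥ 10.2.
N ≥ 10^(10.2/10) = 10.471, so N = 11.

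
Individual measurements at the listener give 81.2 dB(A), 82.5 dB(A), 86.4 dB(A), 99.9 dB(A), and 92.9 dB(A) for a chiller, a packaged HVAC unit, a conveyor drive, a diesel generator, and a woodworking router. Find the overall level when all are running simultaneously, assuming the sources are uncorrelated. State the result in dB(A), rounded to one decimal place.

For uncorrelated sources the intensities add, so convert each level to linear form, sum, and take 10·log₁₀ of the total.
Σ 10^(L/10) = 10^(81.2/10) + 10^(82.5/10) + 10^(86.4/10) + 10^(99.9/10) + 10^(92.9/10) = 1.247e+10.
L_total = 10·log₁₀(1.247e+10) = 100.96 dB(A).

101.0 dB(A)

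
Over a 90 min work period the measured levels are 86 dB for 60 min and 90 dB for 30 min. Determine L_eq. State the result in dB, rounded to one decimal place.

L_eq = 10·log₁₀[(1/T)·Σ tᵢ·10^(Lᵢ/10)] with T = 90 min.
Σ tᵢ·10^(Lᵢ/10) = 60·10^(86/10) + 30·10^(90/10) = 5.389e+10.
L_eq = 10·log₁₀(5.389e+10/90) = 87.77 dB.

87.8 dB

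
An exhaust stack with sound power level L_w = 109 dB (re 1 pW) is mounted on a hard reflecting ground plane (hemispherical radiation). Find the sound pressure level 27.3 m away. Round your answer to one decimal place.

72.3 dB

The power spreads over a hemisphere of area 2π·r², so L_p = L_w − 10·log₁₀(2π·r²).
2π·r² = 4683 m², 10·log₁₀ of that is 36.705 dB.
L_p = 109 − 36.705 = 72.29 dB.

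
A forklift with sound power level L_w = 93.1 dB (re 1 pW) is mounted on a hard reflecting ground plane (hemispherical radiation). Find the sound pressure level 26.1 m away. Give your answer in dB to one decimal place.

56.8 dB

L_p = L_w − 10·log₁₀(2π·r²) with r = 26.1 m.
2π·r² = 4280 m², 10·log₁₀ of that is 36.315 dB.
L_p = 93.1 − 36.315 = 56.79 dB.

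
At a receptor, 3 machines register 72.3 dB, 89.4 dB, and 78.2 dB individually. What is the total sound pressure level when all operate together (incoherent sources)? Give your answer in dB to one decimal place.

89.8 dB

Incoherent sources combine by intensity addition: L_total = 10·log₁₀(Σ 10^(L_i/10)).
Σ 10^(L/10) = 10^(72.3/10) + 10^(89.4/10) + 10^(78.2/10) = 9.540e+08.
L_total = 10·log₁₀(9.540e+08) = 89.80 dB.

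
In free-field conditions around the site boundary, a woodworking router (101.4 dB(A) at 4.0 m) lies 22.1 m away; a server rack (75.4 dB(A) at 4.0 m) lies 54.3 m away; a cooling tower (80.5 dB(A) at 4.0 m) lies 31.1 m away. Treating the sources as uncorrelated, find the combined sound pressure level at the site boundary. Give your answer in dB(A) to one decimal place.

86.6 dB(A)

Propagate each source to the receiver with L = L_ref − 20·log₁₀(r/r_ref), then add intensities.
woodworking router: 101.4 − 20·log₁₀(22.1/4.0) = 101.4 − 14.85 = 86.55 dB(A).
server rack: 75.4 − 20·log₁₀(54.3/4.0) = 75.4 − 22.65 = 52.75 dB(A).
cooling tower: 80.5 − 20·log₁₀(31.1/4.0) = 80.5 − 17.81 = 62.69 dB(A).
Σ 10^(L/10) = 4.542e+08 → L_total = 10·log₁₀(4.542e+08) = 86.57 dB(A).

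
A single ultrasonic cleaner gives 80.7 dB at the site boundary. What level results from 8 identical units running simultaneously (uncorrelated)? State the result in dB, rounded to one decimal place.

N identical incoherent sources raise the level by 10·log₁₀ N.
L_total = 80.7 + 10·log₁₀(8) = 80.7 + 9.031 = 89.73 dB.

89.7 dB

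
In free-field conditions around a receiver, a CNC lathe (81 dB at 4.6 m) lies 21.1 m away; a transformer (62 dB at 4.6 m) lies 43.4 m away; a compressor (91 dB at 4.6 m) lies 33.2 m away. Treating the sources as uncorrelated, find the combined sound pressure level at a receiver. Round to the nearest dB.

First find each source's level at the receiver (point-source: −20·log₁₀(r/r_ref)), then combine on an intensity basis.
CNC lathe: 81 − 20·log₁₀(21.1/4.6) = 81 − 13.23 = 67.77 dB.
transformer: 62 − 20·log₁₀(43.4/4.6) = 62 − 19.49 = 42.51 dB.
compressor: 91 − 20·log₁₀(33.2/4.6) = 91 − 17.17 = 73.83 dB.
Σ 10^(L/10) = 3.017e+07 → L_total = 10·log₁₀(3.017e+07) = 74.80 dB.

75 dB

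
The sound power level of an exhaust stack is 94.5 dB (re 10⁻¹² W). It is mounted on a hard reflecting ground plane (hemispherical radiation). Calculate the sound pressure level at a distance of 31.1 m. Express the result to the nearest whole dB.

The power spreads over a hemisphere of area 2π·r², so L_p = L_w − 10·log₁₀(2π·r²).
2π·r² = 6077 m², 10·log₁₀ of that is 37.837 dB.
L_p = 94.5 − 37.837 = 56.66 dB.

57 dB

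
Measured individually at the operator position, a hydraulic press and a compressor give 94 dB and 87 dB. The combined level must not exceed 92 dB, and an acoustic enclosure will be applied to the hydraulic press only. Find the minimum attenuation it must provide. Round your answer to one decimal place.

Everything except the hydraulic press sums to 10^(87/10) = 5.012e+08 in linear terms, 87.00 dB.
To meet 92 dB overall, the treated hydraulic press may contribute at most 10^(92/10) − 5.012e+08 = 1.084e+09, i.e. 90.35 dB.
Required insertion loss = 94 − 90.35 = 3.65 dB.

3.7 dB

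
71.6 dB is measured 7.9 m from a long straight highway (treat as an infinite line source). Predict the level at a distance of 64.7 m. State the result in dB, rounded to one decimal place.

62.5 dB

Cylindrical spreading from a line source gives a 10·log₁₀(r₂/r₁) drop.
L₂ = 71.6 − 10·log₁₀(64.7/7.9) = 71.6 − 9.133 = 62.47 dB.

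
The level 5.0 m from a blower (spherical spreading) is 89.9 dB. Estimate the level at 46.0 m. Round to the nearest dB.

Spherical spreading from a point source gives a 20·log₁₀(r₂/r₁) drop.
L₂ = 89.9 − 20·log₁₀(46.0/5.0) = 89.9 − 19.276 = 70.62 dB.

71 dB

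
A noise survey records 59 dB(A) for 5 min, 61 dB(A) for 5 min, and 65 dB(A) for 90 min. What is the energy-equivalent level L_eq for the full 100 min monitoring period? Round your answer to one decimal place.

64.7 dB(A)

Weight each interval's intensity by its duration and average over T = 100 min:
Σ tᵢ·10^(Lᵢ/10) = 5·10^(59/10) + 5·10^(61/10) + 90·10^(65/10) = 2.949e+08.
L_eq = 10·log₁₀(2.949e+08/100) = 64.70 dB(A).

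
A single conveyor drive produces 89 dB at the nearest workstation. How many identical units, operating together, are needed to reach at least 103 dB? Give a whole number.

26

The shortfall is 103 − 89 = 14.0 dB, and N units add 10·log₁₀ N, so need 10·log₁₀ N ≥ 14.0.
N ≥ 10^(14.0/10) = 25.119, so N = 26.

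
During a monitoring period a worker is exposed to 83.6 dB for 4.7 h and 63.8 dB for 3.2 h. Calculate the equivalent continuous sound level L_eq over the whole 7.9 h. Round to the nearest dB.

The energy average is taken in the linear domain: L_eq = 10·log₁₀[(Σ tᵢ·10^(Lᵢ/10))/T], T = 7.9 h.
Σ tᵢ·10^(Lᵢ/10) = 4.7·10^(83.6/10) + 3.2·10^(63.8/10) = 1.084e+09.
L_eq = 10·log₁₀(1.084e+09/7.9) = 81.38 dB.

81 dB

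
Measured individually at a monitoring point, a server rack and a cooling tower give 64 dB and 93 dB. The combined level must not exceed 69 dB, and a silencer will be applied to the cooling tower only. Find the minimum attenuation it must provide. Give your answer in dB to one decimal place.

25.7 dB

The untreated sources together contribute 10^(64/10) = 2.512e+06, i.e. 64.00 dB.
The limit corresponds to 10^(69/10) = 7.943e+06; subtracting the fixed part leaves 5.431e+06 for the cooling tower, i.e. 67.35 dB.
So the cooling tower must be reduced from 93 to 67.35 dB: IL = 25.65 dB.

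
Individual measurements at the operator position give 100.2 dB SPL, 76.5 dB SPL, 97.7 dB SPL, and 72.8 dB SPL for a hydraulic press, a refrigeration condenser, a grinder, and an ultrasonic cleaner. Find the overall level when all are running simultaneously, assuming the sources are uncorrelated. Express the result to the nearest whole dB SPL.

102 dB SPL

Incoherent sources combine by intensity addition: L_total = 10·log₁₀(Σ 10^(L_i/10)).
Σ 10^(L/10) = 10^(100.2/10) + 10^(76.5/10) + 10^(97.7/10) + 10^(72.8/10) = 1.642e+10.
L_total = 10·log₁₀(1.642e+10) = 102.15 dB SPL.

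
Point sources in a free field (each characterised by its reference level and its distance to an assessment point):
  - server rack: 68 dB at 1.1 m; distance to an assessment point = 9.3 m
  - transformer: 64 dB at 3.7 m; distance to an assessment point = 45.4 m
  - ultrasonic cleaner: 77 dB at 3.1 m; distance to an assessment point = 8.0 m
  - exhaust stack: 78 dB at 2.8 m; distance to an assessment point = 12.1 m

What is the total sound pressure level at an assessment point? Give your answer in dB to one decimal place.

Propagate each source to the receiver with L = L_ref − 20·log₁₀(r/r_ref), then add intensities.
server rack: 68 − 20·log₁₀(9.3/1.1) = 68 − 18.54 = 49.46 dB.
transformer: 64 − 20·log₁₀(45.4/3.7) = 64 − 21.78 = 42.22 dB.
ultrasonic cleaner: 77 − 20·log₁₀(8.0/3.1) = 77 − 8.23 = 68.77 dB.
exhaust stack: 78 − 20·log₁₀(12.1/2.8) = 78 − 12.71 = 65.29 dB.
Σ 10^(L/10) = 1.101e+07 → L_total = 10·log₁₀(1.101e+07) = 70.42 dB.

70.4 dB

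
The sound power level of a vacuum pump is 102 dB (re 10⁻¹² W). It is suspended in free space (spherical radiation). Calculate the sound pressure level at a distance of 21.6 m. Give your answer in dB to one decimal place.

64.3 dB

L_p = L_w − 10·log₁₀(4π·r²) with r = 21.6 m.
4π·r² = 5863 m², 10·log₁₀ of that is 37.681 dB.
L_p = 102 − 37.681 = 64.32 dB.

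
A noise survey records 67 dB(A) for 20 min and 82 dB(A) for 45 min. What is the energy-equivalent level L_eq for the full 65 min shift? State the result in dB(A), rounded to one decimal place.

Weight each interval's intensity by its duration and average over T = 65 min:
Σ tᵢ·10^(Lᵢ/10) = 20·10^(67/10) + 45·10^(82/10) = 7.232e+09.
L_eq = 10·log₁₀(7.232e+09/65) = 80.46 dB(A).

80.5 dB(A)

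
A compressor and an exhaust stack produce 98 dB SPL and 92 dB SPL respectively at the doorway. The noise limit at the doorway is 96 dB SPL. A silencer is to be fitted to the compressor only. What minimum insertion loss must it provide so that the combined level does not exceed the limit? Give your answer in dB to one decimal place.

4.2 dB

Fixed contribution from the other source: Σ 10^(L/10) = 10^(92/10) = 1.585e+09 (92.00 dB SPL).
To meet 96 dB SPL overall, the treated compressor may contribute at most 10^(96/10) − 1.585e+09 = 2.396e+09, i.e. 93.80 dB SPL.
So the compressor must be reduced from 98 to 93.80 dB SPL: IL = 4.20 dB.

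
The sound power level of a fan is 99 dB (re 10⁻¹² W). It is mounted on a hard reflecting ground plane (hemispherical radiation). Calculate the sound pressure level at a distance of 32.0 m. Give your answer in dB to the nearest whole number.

61 dB

L_p = L_w − 10·log₁₀(2π·r²) with r = 32.0 m.
2π·r² = 6434 m², 10·log₁₀ of that is 38.085 dB.
L_p = 99 − 38.085 = 60.92 dB.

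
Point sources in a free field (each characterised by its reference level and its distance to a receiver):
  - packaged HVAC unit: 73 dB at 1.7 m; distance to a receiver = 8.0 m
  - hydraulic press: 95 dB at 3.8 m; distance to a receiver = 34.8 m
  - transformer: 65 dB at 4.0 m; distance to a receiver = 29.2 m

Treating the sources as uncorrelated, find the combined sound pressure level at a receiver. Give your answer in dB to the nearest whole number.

Propagate each source to the receiver with L = L_ref − 20·log₁₀(r/r_ref), then add intensities.
packaged HVAC unit: 73 − 20·log₁₀(8.0/1.7) = 73 − 13.45 = 59.55 dB.
hydraulic press: 95 − 20·log₁₀(34.8/3.8) = 95 − 19.24 = 75.76 dB.
transformer: 65 − 20·log₁₀(29.2/4.0) = 65 − 17.27 = 47.73 dB.
Σ 10^(L/10) = 3.867e+07 → L_total = 10·log₁₀(3.867e+07) = 75.87 dB.

76 dB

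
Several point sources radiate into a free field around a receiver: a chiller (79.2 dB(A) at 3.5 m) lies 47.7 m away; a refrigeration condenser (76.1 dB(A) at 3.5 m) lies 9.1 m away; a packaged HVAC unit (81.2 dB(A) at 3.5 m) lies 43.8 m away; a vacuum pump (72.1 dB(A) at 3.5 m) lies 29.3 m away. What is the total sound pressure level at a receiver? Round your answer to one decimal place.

Apply inverse-square spreading to bring every level to the receiver, then sum 10^(L/10).
chiller: 79.2 − 20·log₁₀(47.7/3.5) = 79.2 − 22.69 = 56.51 dB(A).
refrigeration condenser: 76.1 − 20·log₁₀(9.1/3.5) = 76.1 − 8.30 = 67.80 dB(A).
packaged HVAC unit: 81.2 − 20·log₁₀(43.8/3.5) = 81.2 − 21.95 = 59.25 dB(A).
vacuum pump: 72.1 − 20·log₁₀(29.3/3.5) = 72.1 − 18.46 = 53.64 dB(A).
Σ 10^(L/10) = 7.547e+06 → L_total = 10·log₁₀(7.547e+06) = 68.78 dB(A).

68.8 dB(A)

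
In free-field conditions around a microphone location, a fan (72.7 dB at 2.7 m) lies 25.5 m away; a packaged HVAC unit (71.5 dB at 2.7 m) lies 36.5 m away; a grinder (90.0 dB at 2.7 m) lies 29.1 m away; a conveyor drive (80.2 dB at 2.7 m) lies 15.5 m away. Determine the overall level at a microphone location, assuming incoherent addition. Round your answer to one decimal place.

Propagate each source to the receiver with L = L_ref − 20·log₁₀(r/r_ref), then add intensities.
fan: 72.7 − 20·log₁₀(25.5/2.7) = 72.7 − 19.50 = 53.20 dB.
packaged HVAC unit: 71.5 − 20·log₁₀(36.5/2.7) = 71.5 − 22.62 = 48.88 dB.
grinder: 90.0 − 20·log₁₀(29.1/2.7) = 90.0 − 20.65 = 69.35 dB.
conveyor drive: 80.2 − 20·log₁₀(15.5/2.7) = 80.2 − 15.18 = 65.02 dB.
Σ 10^(L/10) = 1.207e+07 → L_total = 10·log₁₀(1.207e+07) = 70.82 dB.

70.8 dB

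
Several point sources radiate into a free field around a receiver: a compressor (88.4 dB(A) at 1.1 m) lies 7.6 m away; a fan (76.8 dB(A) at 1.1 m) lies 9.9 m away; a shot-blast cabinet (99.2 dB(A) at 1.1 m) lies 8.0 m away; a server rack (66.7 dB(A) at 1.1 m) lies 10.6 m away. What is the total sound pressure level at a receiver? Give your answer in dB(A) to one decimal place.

Apply inverse-square spreading to bring every level to the receiver, then sum 10^(L/10).
compressor: 88.4 − 20·log₁₀(7.6/1.1) = 88.4 − 16.79 = 71.61 dB(A).
fan: 76.8 − 20·log₁₀(9.9/1.1) = 76.8 − 19.08 = 57.72 dB(A).
shot-blast cabinet: 99.2 − 20·log₁₀(8.0/1.1) = 99.2 − 17.23 = 81.97 dB(A).
server rack: 66.7 − 20·log₁₀(10.6/1.1) = 66.7 − 19.68 = 47.02 dB(A).
Σ 10^(L/10) = 1.724e+08 → L_total = 10·log₁₀(1.724e+08) = 82.37 dB(A).

82.4 dB(A)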